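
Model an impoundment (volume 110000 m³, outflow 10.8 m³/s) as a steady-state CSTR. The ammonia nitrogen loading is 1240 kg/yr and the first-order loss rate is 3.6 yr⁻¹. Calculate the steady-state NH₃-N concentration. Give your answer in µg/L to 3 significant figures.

Outflow Q = 10.8 m³/s × 3.156e+07 s/yr = 3.408e+08 m³/yr.
Steady-state CSTR mass balance: W = Q·C + k·V·C, so C = W/(Q + kV).
Q + kV = 3.408e+08 + 3.6·110000 = 3.412e+08 m³/yr.
C = 1240/3.412e+08 = 3.634e-06 kg/m³ = 0.003634 mg/L = 3.634 µg/L.

3.63 µg/L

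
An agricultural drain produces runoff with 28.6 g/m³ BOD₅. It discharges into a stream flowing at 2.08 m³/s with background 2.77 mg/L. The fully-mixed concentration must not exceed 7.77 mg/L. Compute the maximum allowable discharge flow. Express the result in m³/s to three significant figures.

Mass balance at complete mixing: C_std·(Q_w + Q_r) = Q_w·C_e + Q_r·C_b.
Rearranging, Q_w = Q_r·(C_std − C_b)/(C_e − C_std) = 2.08·(7.77 − 2.77) / (28.6 − 7.77) = 0.4993 m³/s.

0.499 m³/s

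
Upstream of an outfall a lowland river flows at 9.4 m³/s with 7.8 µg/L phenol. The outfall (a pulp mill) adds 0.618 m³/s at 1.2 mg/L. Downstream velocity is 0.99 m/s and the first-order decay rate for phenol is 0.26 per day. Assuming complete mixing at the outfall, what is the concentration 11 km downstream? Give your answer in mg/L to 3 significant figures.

0.0787 mg/L

7.8 µg/L = 0.0078 mg/L.
After complete mixing, C₀ = (0.618·1.2 + 9.4·0.0078) / 10.02 = 0.08135 mg/L.
Travel time t = 1.1e+04 m / 0.99 m/s = 1.111e+04 s = 0.1286 d.
C = 0.08135·exp(−0.26·0.1286) = 0.08135·0.9671 = 0.07867 mg/L.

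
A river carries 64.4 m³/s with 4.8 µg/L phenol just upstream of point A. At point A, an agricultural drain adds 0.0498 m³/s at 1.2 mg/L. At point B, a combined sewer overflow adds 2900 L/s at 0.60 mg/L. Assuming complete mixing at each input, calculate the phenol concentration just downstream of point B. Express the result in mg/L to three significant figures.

0.0313 mg/L

4.8 µg/L = 0.0048 mg/L.
After input A: C = (64.4·0.0048 + 0.0498·1.2) / 64.45 = 0.005724 mg/L.
2900 L/s = 2.9 m³/s.
After input B: C = (64.45·0.005724 + 2.9·0.6) / 67.35 = 0.03131 mg/L.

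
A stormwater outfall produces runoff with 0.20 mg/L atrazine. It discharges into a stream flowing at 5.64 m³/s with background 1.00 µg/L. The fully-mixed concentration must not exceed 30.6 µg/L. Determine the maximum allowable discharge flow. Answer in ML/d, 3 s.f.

85.1 ML/d

1.00 µg/L = 0.001 mg/L.
30.6 µg/L = 0.0306 mg/L.
Mass balance at complete mixing: C_std·(Q_w + Q_r) = Q_w·C_e + Q_r·C_b.
Rearranging, Q_w = Q_r·(C_std − C_b)/(C_e − C_std) = 5.64·(0.0306 − 0.001) / (0.2 − 0.0306) = 0.9855 m³/s.
= 85.15 ML/d.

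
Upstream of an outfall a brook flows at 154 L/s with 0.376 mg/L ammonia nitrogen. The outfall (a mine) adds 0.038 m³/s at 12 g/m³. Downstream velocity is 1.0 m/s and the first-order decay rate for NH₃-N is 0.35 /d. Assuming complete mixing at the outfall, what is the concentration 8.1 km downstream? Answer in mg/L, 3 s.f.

2.59 mg/L

154 L/s = 0.154 m³/s.
After complete mixing, C₀ = (0.038·12 + 0.154·0.376) / 0.192 = 2.677 mg/L.
Travel time t = 8100 m / 1.0 m/s = 8100 s = 0.09375 d.
C = 2.677·exp(−0.35·0.09375) = 2.677·0.9677 = 2.59 mg/L.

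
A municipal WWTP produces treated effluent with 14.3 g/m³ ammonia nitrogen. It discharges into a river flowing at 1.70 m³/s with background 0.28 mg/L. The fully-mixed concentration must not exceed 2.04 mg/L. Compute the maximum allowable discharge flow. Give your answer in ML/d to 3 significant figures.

21.1 ML/d

Mass balance at complete mixing: C_std·(Q_w + Q_r) = Q_w·C_e + Q_r·C_b.
Rearranging, Q_w = Q_r·(C_std − C_b)/(C_e − C_std) = 1.70·(2.04 − 0.28) / (14.3 − 2.04) = 0.244 m³/s.
= 21.09 ML/d.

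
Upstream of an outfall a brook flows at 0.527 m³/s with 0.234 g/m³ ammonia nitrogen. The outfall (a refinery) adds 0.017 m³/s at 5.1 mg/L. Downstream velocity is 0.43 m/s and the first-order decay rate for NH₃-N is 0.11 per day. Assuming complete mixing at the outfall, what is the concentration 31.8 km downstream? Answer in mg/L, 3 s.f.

0.351 mg/L

After complete mixing, C₀ = (0.017·5.1 + 0.527·0.234) / 0.544 = 0.3861 mg/L.
Travel time t = 3.18e+04 m / 0.43 m/s = 7.395e+04 s = 0.8559 d.
C = 0.3861·exp(−0.11·0.8559) = 0.3861·0.9101 = 0.3514 mg/L.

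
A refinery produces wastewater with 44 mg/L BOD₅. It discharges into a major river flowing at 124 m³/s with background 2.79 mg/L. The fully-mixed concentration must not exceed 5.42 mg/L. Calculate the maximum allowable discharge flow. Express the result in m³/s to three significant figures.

8.45 m³/s

Mass balance at complete mixing: C_std·(Q_w + Q_r) = Q_w·C_e + Q_r·C_b.
Rearranging, Q_w = Q_r·(C_std − C_b)/(C_e − C_std) = 124·(5.42 − 2.79) / (44 − 5.42) = 8.453 m³/s.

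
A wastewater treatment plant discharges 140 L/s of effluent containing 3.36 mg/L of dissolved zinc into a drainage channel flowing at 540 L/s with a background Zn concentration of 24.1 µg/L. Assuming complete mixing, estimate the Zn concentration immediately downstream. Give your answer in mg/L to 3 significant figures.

140 L/s = 0.14 m³/s.
540 L/s = 0.54 m³/s.
24.1 µg/L = 0.0241 mg/L.
Conservation of mass across the mixing zone: C = (0.14·3.36 + 0.54·0.0241) / (0.14 + 0.54) = 0.4834/0.68 = 0.7109 mg/L.

0.711 mg/L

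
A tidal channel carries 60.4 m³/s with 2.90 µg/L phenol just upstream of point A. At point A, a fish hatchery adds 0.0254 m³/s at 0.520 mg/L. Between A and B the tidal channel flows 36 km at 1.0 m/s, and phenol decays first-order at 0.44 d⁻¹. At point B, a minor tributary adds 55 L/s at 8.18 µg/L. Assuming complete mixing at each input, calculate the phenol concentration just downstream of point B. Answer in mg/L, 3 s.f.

0.00260 mg/L

2.90 µg/L = 0.0029 mg/L.
After input A: C = (60.4·0.0029 + 0.0254·0.52) / 60.43 = 0.003117 mg/L.
Over the 36 km reach to input B (t = 3.6e+04 s = 0.4167 d), decay gives C = 0.003117·exp(−0.44·0.4167) = 0.002595 mg/L.
55 L/s = 0.055 m³/s.
8.18 µg/L = 0.00818 mg/L.
After input B: C = (60.43·0.002595 + 0.055·0.00818) / 60.48 = 0.0026 mg/L.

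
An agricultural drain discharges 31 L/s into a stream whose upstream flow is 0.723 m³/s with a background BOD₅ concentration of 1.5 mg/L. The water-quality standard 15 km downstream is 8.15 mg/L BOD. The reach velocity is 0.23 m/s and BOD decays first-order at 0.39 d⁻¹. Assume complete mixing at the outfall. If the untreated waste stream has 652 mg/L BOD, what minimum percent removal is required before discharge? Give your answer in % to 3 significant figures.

64.6 %

31 L/s = 0.031 m³/s.
Travel time to the compliance point: t = 1.5e+04/0.23 = 6.522e+04 s = 0.7548 d; decay factor exp(−0.39·0.7548) = 0.745.
So the concentration just after mixing may be at most 8.15/0.745 = 10.94 mg/L.
Mass balance: 10.94·0.754 = 0.031·Cₑ + 0.723·1.5.
Cₑ = (8.249 − 1.085) / 0.031 = 231.1 mg/L.
Required removal = 1 − 231.1/652 = 64.56 %.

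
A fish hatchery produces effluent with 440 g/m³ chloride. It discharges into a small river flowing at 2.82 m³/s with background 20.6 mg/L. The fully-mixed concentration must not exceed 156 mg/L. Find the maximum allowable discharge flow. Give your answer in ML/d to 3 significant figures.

Mass balance at complete mixing: C_std·(Q_w + Q_r) = Q_w·C_e + Q_r·C_b.
Rearranging, Q_w = Q_r·(C_std − C_b)/(C_e − C_std) = 2.82·(156 − 20.6) / (440 − 156) = 1.344 m³/s.
= 116.2 ML/d.

116 ML/d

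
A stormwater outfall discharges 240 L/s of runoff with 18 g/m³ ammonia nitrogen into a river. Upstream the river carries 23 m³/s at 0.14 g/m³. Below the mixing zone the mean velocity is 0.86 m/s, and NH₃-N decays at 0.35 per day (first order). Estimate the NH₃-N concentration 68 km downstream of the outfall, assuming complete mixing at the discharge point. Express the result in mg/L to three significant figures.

240 L/s = 0.24 m³/s.
After complete mixing, C₀ = (0.24·18 + 23·0.14) / 23.24 = 0.3244 mg/L.
Travel time t = 6.8e+04 m / 0.86 m/s = 7.907e+04 s = 0.9152 d.
C = 0.3244·exp(−0.35·0.9152) = 0.3244·0.7259 = 0.2355 mg/L.

0.236 mg/L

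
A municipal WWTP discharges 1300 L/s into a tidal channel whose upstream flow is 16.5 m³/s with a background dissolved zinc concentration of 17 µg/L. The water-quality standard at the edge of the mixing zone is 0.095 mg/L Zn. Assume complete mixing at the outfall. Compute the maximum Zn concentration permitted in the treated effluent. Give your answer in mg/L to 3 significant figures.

1.08 mg/L

1300 L/s = 1.3 m³/s.
17 µg/L = 0.017 mg/L.
Mass balance: 0.095·17.8 = 1.3·Cₑ + 16.5·0.017.
Cₑ = (1.691 − 0.2805) / 1.3 = 1.085 mg/L.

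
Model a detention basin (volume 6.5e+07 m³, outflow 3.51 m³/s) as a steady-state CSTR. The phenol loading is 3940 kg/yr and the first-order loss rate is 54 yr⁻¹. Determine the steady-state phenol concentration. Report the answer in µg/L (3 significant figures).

Outflow Q = 3.51 m³/s × 3.156e+07 s/yr = 1.108e+08 m³/yr.
Steady-state CSTR mass balance: W = Q·C + k·V·C, so C = W/(Q + kV).
Q + kV = 1.108e+08 + 54·6.5e+07 = 3.621e+09 m³/yr.
C = 3940/3.621e+09 = 1.088e-06 kg/m³ = 0.001088 mg/L = 1.088 µg/L.

1.09 µg/L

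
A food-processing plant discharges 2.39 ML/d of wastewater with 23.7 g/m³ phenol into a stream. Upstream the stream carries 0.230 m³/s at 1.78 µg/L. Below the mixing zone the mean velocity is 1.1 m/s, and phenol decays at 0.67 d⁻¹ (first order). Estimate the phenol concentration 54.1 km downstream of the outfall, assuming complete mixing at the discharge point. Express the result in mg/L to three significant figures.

1.74 mg/L

2.39 ML/d = 0.02766 m³/s.
1.78 µg/L = 0.00178 mg/L.
After complete mixing, C₀ = (0.02766·23.7 + 0.23·0.00178) / 0.2577 = 2.546 mg/L.
Travel time t = 5.41e+04 m / 1.1 m/s = 4.918e+04 s = 0.5692 d.
C = 2.546·exp(−0.67·0.5692) = 2.546·0.6829 = 1.739 mg/L.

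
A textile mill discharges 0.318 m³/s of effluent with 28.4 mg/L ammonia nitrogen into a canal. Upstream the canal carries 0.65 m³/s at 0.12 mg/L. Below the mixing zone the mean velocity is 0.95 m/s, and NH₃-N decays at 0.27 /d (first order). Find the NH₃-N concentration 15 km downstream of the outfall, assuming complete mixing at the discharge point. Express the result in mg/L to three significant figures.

After complete mixing, C₀ = (0.318·28.4 + 0.65·0.12) / 0.968 = 9.41 mg/L.
Travel time t = 1.5e+04 m / 0.95 m/s = 1.579e+04 s = 0.1827 d.
C = 9.41·exp(−0.27·0.1827) = 9.41·0.9519 = 8.957 mg/L.

8.96 mg/L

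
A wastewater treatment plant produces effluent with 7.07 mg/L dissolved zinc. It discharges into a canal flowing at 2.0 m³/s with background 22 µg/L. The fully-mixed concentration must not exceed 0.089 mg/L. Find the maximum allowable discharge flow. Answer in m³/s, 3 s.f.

22 µg/L = 0.022 mg/L.
Mass balance at complete mixing: C_std·(Q_w + Q_r) = Q_w·C_e + Q_r·C_b.
Rearranging, Q_w = Q_r·(C_std − C_b)/(C_e − C_std) = 2.0·(0.089 − 0.022) / (7.07 − 0.089) = 0.01919 m³/s.

0.0192 m³/s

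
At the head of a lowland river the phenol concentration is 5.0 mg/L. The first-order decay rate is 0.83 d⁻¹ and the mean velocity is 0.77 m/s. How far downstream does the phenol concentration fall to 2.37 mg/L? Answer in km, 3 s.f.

59.8 km

From C = C₀·e^(−kt), t = ln(C₀/C)/k = ln(5.0/2.37)/0.83 = 0.7465/0.83 = 0.8995 d.
Distance = v·t = 0.77 m/s × 7.771e+04 s = 5.984e+04 m = 59.84 km.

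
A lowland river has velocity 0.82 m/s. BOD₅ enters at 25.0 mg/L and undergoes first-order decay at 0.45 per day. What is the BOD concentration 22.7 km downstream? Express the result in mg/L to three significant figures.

Travel time t = 22.7 km / 0.82 m/s = 2.27e+04/0.82 = 2.768e+04 s = 0.3204 d.
First-order decay: C = 25.0·exp(−0.45·0.3204) = 25.0·0.8657 = 21.64 mg/L.

21.6 mg/L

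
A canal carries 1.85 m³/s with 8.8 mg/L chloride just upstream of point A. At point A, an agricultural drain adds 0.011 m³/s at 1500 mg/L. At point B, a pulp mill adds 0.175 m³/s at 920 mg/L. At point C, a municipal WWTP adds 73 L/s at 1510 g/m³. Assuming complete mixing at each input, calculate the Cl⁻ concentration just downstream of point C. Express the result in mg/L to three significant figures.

144 mg/L

After input A: C = (1.85·8.8 + 0.011·1500) / 1.861 = 17.61 mg/L.
After input B: C = (1.861·17.61 + 0.175·920) / 2.036 = 95.18 mg/L.
73 L/s = 0.073 m³/s.
After input C: C = (2.036·95.18 + 0.073·1510) / 2.109 = 144.1 mg/L.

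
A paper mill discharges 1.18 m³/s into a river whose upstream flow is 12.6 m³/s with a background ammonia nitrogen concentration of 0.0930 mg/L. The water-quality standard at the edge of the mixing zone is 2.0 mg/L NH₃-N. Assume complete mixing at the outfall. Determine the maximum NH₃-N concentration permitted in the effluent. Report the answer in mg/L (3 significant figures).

22.4 mg/L

Mass balance: 2·13.78 = 1.18·Cₑ + 12.6·0.093.
Cₑ = (27.56 − 1.172) / 1.18 = 22.36 mg/L.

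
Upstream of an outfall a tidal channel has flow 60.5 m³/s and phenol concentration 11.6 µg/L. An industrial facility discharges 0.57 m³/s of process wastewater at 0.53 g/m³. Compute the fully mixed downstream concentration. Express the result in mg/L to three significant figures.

0.0164 mg/L

11.6 µg/L = 0.0116 mg/L.
Flow-weighted mixing gives C = (0.57·0.53 + 60.5·0.0116) / (0.57 + 60.5) = 1.004/61.07 = 0.01644 mg/L.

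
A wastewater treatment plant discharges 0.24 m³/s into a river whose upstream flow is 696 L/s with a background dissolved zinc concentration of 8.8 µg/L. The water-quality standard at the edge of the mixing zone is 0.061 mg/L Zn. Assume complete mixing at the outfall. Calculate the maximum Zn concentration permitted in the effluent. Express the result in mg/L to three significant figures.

0.212 mg/L

696 L/s = 0.696 m³/s.
8.8 µg/L = 0.0088 mg/L.
Mass balance: 0.061·0.936 = 0.24·Cₑ + 0.696·0.0088.
Cₑ = (0.0571 − 0.006125) / 0.24 = 0.2124 mg/L.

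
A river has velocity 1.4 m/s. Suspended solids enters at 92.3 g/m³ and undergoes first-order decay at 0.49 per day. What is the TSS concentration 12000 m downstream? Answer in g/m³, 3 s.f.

87.9 g/m³

Travel time t = 12000 m / 1.4 m/s = 1.2e+04/1.4 = 8571 s = 0.09921 d.
First-order decay: C = 92.3·exp(−0.49·0.09921) = 92.3·0.9526 = 87.92 g/m³.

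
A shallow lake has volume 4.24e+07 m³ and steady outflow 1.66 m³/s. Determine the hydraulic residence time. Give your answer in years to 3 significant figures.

0.809 yr

Q = 1.66 m³/s × 3.156e+07 s/yr = 5.239e+07 m³/yr.
Hydraulic residence time τ = V/Q = 4.24e+07/5.239e+07 = 0.8094 yr.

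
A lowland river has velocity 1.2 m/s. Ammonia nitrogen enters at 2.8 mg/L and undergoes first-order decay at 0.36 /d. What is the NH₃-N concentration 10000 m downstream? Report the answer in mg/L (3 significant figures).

2.70 mg/L

Travel time t = 10000 m / 1.2 m/s = 1e+04/1.2 = 8333 s = 0.09645 d.
First-order decay: C = 2.8·exp(−0.36·0.09645) = 2.8·0.9659 = 2.704 mg/L.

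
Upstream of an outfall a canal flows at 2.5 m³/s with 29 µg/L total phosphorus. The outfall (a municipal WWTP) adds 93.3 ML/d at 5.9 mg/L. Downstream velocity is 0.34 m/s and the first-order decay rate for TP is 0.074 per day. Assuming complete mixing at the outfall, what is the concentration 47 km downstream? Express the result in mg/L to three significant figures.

1.60 mg/L

93.3 ML/d = 1.08 m³/s.
29 µg/L = 0.029 mg/L.
After complete mixing, C₀ = (1.08·5.9 + 2.5·0.029) / 3.58 = 1.8 mg/L.
Travel time t = 4.7e+04 m / 0.34 m/s = 1.382e+05 s = 1.6 d.
C = 1.8·exp(−0.074·1.6) = 1.8·0.8883 = 1.599 mg/L.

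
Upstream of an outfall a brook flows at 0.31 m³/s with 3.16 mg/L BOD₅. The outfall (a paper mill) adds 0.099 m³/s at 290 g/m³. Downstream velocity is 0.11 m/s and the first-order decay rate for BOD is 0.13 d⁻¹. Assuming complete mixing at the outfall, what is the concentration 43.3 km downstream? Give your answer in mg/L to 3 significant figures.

40.1 mg/L

After complete mixing, C₀ = (0.099·290 + 0.31·3.16) / 0.409 = 72.59 mg/L.
Travel time t = 4.33e+04 m / 0.11 m/s = 3.936e+05 s = 4.556 d.
C = 72.59·exp(−0.13·4.556) = 72.59·0.5531 = 40.15 mg/L.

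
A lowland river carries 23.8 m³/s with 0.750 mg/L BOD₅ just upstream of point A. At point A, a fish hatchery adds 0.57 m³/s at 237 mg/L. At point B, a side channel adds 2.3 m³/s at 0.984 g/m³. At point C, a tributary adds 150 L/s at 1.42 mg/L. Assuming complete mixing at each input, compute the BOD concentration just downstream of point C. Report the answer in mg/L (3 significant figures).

5.79 mg/L

After input A: C = (23.8·0.75 + 0.57·237) / 24.37 = 6.276 mg/L.
After input B: C = (24.37·6.276 + 2.3·0.984) / 26.67 = 5.819 mg/L.
150 L/s = 0.15 m³/s.
After input C: C = (26.67·5.819 + 0.15·1.42) / 26.82 = 5.795 mg/L.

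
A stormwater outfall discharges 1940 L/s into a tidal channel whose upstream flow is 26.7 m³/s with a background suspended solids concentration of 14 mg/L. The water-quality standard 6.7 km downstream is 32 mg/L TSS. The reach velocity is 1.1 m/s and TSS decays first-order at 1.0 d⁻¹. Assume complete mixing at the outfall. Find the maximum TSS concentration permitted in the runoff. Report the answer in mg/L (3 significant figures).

1940 L/s = 1.94 m³/s.
Travel time to the compliance point: t = 6700/1.1 = 6091 s = 0.0705 d; decay factor exp(−1.0·0.0705) = 0.9319.
So the concentration just after mixing may be at most 32/0.9319 = 34.34 mg/L.
Mass balance: 34.34·28.64 = 1.94·Cₑ + 26.7·14.
Cₑ = (983.4 − 373.8) / 1.94 = 314.2 mg/L.

314 mg/L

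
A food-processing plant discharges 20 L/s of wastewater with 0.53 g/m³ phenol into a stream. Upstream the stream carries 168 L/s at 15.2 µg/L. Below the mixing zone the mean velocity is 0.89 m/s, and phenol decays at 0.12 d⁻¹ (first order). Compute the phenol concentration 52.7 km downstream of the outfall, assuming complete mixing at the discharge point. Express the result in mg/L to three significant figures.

20 L/s = 0.02 m³/s.
168 L/s = 0.168 m³/s.
15.2 µg/L = 0.0152 mg/L.
After complete mixing, C₀ = (0.02·0.53 + 0.168·0.0152) / 0.188 = 0.06997 mg/L.
Travel time t = 5.27e+04 m / 0.89 m/s = 5.921e+04 s = 0.6853 d.
C = 0.06997·exp(−0.12·0.6853) = 0.06997·0.9211 = 0.06444 mg/L.

0.0644 mg/L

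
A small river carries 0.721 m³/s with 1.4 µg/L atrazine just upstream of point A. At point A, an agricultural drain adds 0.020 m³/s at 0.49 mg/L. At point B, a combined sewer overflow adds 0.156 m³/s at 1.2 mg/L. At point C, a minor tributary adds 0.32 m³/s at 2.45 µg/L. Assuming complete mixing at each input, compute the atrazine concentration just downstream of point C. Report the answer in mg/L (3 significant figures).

0.163 mg/L

1.4 µg/L = 0.0014 mg/L.
After input A: C = (0.721·0.0014 + 0.02·0.49) / 0.741 = 0.01459 mg/L.
After input B: C = (0.741·0.01459 + 0.156·1.2) / 0.897 = 0.2207 mg/L.
2.45 µg/L = 0.00245 mg/L.
After input C: C = (0.897·0.2207 + 0.32·0.00245) / 1.217 = 0.1633 mg/L.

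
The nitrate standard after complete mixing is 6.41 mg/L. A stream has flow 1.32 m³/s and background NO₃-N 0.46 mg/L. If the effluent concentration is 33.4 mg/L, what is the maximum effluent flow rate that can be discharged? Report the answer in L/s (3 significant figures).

291 L/s

Mass balance at complete mixing: C_std·(Q_w + Q_r) = Q_w·C_e + Q_r·C_b.
Rearranging, Q_w = Q_r·(C_std − C_b)/(C_e − C_std) = 1.32·(6.41 − 0.46) / (33.4 − 6.41) = 0.291 m³/s.
= 291 L/s.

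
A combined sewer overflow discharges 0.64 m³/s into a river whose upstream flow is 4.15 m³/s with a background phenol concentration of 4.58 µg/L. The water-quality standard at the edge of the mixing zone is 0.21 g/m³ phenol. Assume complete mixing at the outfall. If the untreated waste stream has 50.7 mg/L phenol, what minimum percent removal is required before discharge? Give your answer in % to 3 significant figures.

4.58 µg/L = 0.00458 mg/L.
Mass balance: 0.21·4.79 = 0.64·Cₑ + 4.15·0.00458.
Cₑ = (1.006 − 0.01901) / 0.64 = 1.542 mg/L.
Required removal = 1 − 1.542/50.7 = 96.96 %.

97.0 %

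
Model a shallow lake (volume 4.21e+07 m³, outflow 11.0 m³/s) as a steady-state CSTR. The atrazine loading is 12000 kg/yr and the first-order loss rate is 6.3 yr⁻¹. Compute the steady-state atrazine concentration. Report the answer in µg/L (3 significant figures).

Outflow Q = 11.0 m³/s × 3.156e+07 s/yr = 3.471e+08 m³/yr.
Steady-state CSTR mass balance: W = Q·C + k·V·C, so C = W/(Q + kV).
Q + kV = 3.471e+08 + 6.3·4.21e+07 = 6.124e+08 m³/yr.
C = 12000/6.124e+08 = 1.96e-05 kg/m³ = 0.0196 mg/L = 19.6 µg/L.

19.6 µg/L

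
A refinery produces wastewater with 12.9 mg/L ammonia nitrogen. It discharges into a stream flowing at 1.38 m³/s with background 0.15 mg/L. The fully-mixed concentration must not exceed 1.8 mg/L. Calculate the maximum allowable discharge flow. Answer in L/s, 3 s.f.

205 L/s

Mass balance at complete mixing: C_std·(Q_w + Q_r) = Q_w·C_e + Q_r·C_b.
Rearranging, Q_w = Q_r·(C_std − C_b)/(C_e − C_std) = 1.38·(1.8 − 0.15) / (12.9 − 1.8) = 0.2051 m³/s.
= 205.1 L/s.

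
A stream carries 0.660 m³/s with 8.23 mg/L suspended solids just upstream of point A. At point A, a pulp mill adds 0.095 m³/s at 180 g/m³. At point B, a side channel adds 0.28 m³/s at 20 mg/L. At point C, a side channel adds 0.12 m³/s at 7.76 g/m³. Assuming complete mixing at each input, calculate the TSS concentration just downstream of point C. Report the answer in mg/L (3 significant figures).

25.2 mg/L

After input A: C = (0.66·8.23 + 0.095·180) / 0.755 = 29.84 mg/L.
After input B: C = (0.755·29.84 + 0.28·20) / 1.035 = 27.18 mg/L.
After input C: C = (1.035·27.18 + 0.12·7.76) / 1.155 = 25.16 mg/L.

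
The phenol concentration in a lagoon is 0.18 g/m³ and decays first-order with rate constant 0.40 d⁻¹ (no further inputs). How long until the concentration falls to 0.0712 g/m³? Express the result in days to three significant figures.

2.32 d

t = ln(C₀/C)/k = ln(0.18/0.0712)/0.40 = 0.9275/0.40 = 2.319 d.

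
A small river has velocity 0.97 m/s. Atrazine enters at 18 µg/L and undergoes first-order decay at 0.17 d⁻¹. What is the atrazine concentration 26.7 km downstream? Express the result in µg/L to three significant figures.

Travel time t = 26.7 km / 0.97 m/s = 2.67e+04/0.97 = 2.753e+04 s = 0.3186 d.
First-order decay: C = 18·exp(−0.17·0.3186) = 18·0.9473 = 17.05 µg/L.

17.1 µg/L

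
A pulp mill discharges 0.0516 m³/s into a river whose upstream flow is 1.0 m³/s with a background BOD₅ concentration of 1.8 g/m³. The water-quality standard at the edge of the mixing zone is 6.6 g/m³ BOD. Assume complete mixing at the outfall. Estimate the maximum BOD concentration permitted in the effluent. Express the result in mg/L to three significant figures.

99.6 mg/L

Mass balance: 6.6·1.052 = 0.0516·Cₑ + 1·1.8.
Cₑ = (6.941 − 1.8) / 0.0516 = 99.62 mg/L.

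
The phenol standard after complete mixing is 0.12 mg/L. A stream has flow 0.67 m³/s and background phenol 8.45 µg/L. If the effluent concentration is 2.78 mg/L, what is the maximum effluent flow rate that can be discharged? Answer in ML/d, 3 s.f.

2.43 ML/d

8.45 µg/L = 0.00845 mg/L.
Mass balance at complete mixing: C_std·(Q_w + Q_r) = Q_w·C_e + Q_r·C_b.
Rearranging, Q_w = Q_r·(C_std − C_b)/(C_e − C_std) = 0.67·(0.12 − 0.00845) / (2.78 − 0.12) = 0.0281 m³/s.
= 2.428 ML/d.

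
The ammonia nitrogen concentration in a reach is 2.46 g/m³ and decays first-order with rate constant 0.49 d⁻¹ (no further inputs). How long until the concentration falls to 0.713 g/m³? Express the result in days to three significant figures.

t = ln(C₀/C)/k = ln(2.46/0.713)/0.49 = 1.238/0.49 = 2.527 d.

2.53 d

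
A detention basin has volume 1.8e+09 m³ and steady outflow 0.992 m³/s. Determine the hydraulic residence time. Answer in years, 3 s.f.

Q = 0.992 m³/s × 3.156e+07 s/yr = 3.131e+07 m³/yr.
Hydraulic residence time τ = V/Q = 1.8e+09/3.131e+07 = 57.5 yr.

57.5 yr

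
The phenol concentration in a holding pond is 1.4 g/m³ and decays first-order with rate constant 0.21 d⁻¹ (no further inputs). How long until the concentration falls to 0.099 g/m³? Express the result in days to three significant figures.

t = ln(C₀/C)/k = ln(1.4/0.099)/0.21 = 2.649/0.21 = 12.61 d.

12.6 d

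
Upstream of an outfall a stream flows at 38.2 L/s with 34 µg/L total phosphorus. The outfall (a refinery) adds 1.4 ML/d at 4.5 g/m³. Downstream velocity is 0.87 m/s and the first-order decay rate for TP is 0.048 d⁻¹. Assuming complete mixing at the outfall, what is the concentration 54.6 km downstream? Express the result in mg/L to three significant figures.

1.4 ML/d = 0.0162 m³/s.
38.2 L/s = 0.0382 m³/s.
34 µg/L = 0.034 mg/L.
After complete mixing, C₀ = (0.0162·4.5 + 0.0382·0.034) / 0.0544 = 1.364 mg/L.
Travel time t = 5.46e+04 m / 0.87 m/s = 6.276e+04 s = 0.7264 d.
C = 1.364·exp(−0.048·0.7264) = 1.364·0.9657 = 1.317 mg/L.

1.32 mg/L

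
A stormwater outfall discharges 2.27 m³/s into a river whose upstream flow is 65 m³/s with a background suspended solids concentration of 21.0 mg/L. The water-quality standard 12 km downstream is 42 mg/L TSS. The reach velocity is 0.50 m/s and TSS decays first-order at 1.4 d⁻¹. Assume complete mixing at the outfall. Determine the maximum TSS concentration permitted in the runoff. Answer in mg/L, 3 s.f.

1230 mg/L

Travel time to the compliance point: t = 1.2e+04/0.50 = 2.4e+04 s = 0.2778 d; decay factor exp(−1.4·0.2778) = 0.6778.
So the concentration just after mixing may be at most 42/0.6778 = 61.96 mg/L.
Mass balance: 61.96·67.27 = 2.27·Cₑ + 65·21.
Cₑ = (4168 − 1365) / 2.27 = 1235 mg/L.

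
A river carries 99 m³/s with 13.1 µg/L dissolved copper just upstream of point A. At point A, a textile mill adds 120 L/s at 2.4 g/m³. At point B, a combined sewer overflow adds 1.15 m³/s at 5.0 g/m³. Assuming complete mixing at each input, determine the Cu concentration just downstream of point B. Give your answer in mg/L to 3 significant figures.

0.0732 mg/L

13.1 µg/L = 0.0131 mg/L.
120 L/s = 0.12 m³/s.
After input A: C = (99·0.0131 + 0.12·2.4) / 99.12 = 0.01599 mg/L.
After input B: C = (99.12·0.01599 + 1.15·5) / 100.3 = 0.07315 mg/L.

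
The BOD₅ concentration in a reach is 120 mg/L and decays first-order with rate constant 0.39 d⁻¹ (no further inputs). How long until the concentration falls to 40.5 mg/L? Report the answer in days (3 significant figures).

t = ln(C₀/C)/k = ln(120/40.5)/0.39 = 1.086/0.39 = 2.785 d.

2.79 d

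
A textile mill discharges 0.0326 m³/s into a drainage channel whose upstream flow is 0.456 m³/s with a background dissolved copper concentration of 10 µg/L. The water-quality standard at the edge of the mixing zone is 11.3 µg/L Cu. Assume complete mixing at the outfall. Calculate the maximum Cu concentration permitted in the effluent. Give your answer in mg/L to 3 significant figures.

10 µg/L = 0.01 mg/L.
11.3 µg/L = 0.0113 mg/L.
Mass balance: 0.0113·0.4886 = 0.0326·Cₑ + 0.456·0.01.
Cₑ = (0.005521 − 0.00456) / 0.0326 = 0.02948 mg/L.

0.0295 mg/L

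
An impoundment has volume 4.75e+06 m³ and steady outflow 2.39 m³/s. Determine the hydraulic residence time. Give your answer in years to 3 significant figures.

0.0630 yr

Q = 2.39 m³/s × 3.156e+07 s/yr = 7.542e+07 m³/yr.
Hydraulic residence time τ = V/Q = 4.75e+06/7.542e+07 = 0.06298 yr.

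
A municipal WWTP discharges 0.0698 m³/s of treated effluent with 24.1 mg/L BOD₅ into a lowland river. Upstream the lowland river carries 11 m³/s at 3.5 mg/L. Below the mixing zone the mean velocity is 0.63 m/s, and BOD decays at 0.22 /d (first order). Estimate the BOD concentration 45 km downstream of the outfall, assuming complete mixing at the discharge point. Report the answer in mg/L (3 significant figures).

3.03 mg/L

After complete mixing, C₀ = (0.0698·24.1 + 11·3.5) / 11.07 = 3.63 mg/L.
Travel time t = 4.5e+04 m / 0.63 m/s = 7.143e+04 s = 0.8267 d.
C = 3.63·exp(−0.22·0.8267) = 3.63·0.8337 = 3.026 mg/L.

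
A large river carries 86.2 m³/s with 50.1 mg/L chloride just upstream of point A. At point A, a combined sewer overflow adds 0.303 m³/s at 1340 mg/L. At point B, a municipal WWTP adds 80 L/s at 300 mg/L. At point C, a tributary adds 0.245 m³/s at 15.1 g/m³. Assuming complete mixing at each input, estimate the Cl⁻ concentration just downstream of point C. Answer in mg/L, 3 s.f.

54.7 mg/L

After input A: C = (86.2·50.1 + 0.303·1340) / 86.5 = 54.62 mg/L.
80 L/s = 0.08 m³/s.
After input B: C = (86.5·54.62 + 0.08·300) / 86.58 = 54.84 mg/L.
After input C: C = (86.58·54.84 + 0.245·15.1) / 86.83 = 54.73 mg/L.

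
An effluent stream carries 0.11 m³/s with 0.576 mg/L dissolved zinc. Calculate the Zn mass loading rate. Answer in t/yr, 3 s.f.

2.00 t/yr

Mass flux = Q·C = 0.11 m³/s × 0.576 g/m³ = 0.06336 g/s.
= 0.06336 g/s × 31.56 = 1.999 t/yr.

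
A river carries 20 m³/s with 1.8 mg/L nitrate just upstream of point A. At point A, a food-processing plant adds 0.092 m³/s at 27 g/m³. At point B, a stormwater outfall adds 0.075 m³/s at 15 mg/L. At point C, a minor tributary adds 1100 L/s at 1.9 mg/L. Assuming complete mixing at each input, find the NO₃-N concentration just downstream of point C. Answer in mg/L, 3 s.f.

1.96 mg/L

After input A: C = (20·1.8 + 0.092·27) / 20.09 = 1.915 mg/L.
After input B: C = (20.09·1.915 + 0.075·15) / 20.17 = 1.964 mg/L.
1100 L/s = 1.1 m³/s.
After input C: C = (20.17·1.964 + 1.1·1.9) / 21.27 = 1.961 mg/L.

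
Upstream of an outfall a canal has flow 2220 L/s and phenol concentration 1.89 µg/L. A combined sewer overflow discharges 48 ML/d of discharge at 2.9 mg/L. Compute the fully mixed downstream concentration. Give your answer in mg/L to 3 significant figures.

48 ML/d = 0.5556 m³/s.
2220 L/s = 2.22 m³/s.
1.89 µg/L = 0.00189 mg/L.
Flow-weighted mixing gives C = (0.5556·2.9 + 2.22·0.00189) / (0.5556 + 2.22) = 1.615/2.776 = 0.582 mg/L.

0.582 mg/L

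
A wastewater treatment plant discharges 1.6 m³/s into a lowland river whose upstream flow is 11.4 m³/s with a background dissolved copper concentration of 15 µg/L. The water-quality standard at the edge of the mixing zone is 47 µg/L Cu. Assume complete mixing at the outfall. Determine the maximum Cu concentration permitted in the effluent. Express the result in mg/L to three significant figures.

0.275 mg/L

15 µg/L = 0.015 mg/L.
47 µg/L = 0.047 mg/L.
Mass balance: 0.047·13 = 1.6·Cₑ + 11.4·0.015.
Cₑ = (0.611 − 0.171) / 1.6 = 0.275 mg/L.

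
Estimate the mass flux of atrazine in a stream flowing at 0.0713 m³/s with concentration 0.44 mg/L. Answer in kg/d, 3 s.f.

Mass flux = Q·C = 0.0713 m³/s × 0.44 g/m³ = 0.03137 g/s.
= 0.03137 g/s × 86.4 = 2.711 kg/d.

2.71 kg/d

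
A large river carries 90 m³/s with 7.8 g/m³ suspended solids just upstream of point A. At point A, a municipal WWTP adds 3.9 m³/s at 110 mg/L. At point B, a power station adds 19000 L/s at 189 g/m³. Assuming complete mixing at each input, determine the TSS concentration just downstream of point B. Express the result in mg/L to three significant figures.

41.8 mg/L

After input A: C = (90·7.8 + 3.9·110) / 93.9 = 12.04 mg/L.
19000 L/s = 19 m³/s.
After input B: C = (93.9·12.04 + 19·189) / 112.9 = 41.82 mg/L.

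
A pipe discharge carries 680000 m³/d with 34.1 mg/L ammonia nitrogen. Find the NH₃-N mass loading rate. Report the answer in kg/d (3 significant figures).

680000 m³/d = 7.87 m³/s.
Mass flux = Q·C = 7.87 m³/s × 34.1 g/m³ = 268.4 g/s.
= 268.4 g/s × 86.4 = 2.319e+04 kg/d.

23200 kg/d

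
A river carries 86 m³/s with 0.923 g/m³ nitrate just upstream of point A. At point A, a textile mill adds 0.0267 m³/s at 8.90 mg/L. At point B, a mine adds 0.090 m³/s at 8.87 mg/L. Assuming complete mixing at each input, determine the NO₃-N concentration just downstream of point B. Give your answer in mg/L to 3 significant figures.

0.934 mg/L

After input A: C = (86·0.923 + 0.0267·8.9) / 86.03 = 0.9255 mg/L.
After input B: C = (86.03·0.9255 + 0.09·8.87) / 86.12 = 0.9338 mg/L.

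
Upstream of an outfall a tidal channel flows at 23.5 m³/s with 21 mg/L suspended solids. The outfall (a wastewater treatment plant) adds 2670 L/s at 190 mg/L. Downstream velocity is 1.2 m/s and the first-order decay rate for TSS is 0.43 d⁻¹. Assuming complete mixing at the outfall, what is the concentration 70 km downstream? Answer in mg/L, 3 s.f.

2670 L/s = 2.67 m³/s.
After complete mixing, C₀ = (2.67·190 + 23.5·21) / 26.17 = 38.24 mg/L.
Travel time t = 7e+04 m / 1.2 m/s = 5.833e+04 s = 0.6752 d.
C = 38.24·exp(−0.43·0.6752) = 38.24·0.748 = 28.61 mg/L.

28.6 mg/L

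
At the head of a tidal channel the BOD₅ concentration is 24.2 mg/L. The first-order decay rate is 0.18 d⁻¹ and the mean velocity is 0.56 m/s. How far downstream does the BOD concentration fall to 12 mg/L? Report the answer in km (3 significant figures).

189 km

From C = C₀·e^(−kt), t = ln(C₀/C)/k = ln(24.2/12)/0.18 = 0.7014/0.18 = 3.897 d.
Distance = v·t = 0.56 m/s × 3.367e+05 s = 1.885e+05 m = 188.5 km.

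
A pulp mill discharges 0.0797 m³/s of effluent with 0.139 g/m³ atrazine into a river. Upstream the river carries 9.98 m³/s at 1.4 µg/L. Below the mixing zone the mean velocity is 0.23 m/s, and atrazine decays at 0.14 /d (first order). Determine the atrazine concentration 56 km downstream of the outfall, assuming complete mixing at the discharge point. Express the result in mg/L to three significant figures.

1.4 µg/L = 0.0014 mg/L.
After complete mixing, C₀ = (0.0797·0.139 + 9.98·0.0014) / 10.06 = 0.00249 mg/L.
Travel time t = 5.6e+04 m / 0.23 m/s = 2.435e+05 s = 2.818 d.
C = 0.00249·exp(−0.14·2.818) = 0.00249·0.674 = 0.001678 mg/L.

0.00168 mg/L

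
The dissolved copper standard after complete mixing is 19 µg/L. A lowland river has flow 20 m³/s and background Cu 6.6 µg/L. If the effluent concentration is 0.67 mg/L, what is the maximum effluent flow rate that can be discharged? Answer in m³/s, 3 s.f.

6.6 µg/L = 0.0066 mg/L.
19 µg/L = 0.019 mg/L.
Mass balance at complete mixing: C_std·(Q_w + Q_r) = Q_w·C_e + Q_r·C_b.
Rearranging, Q_w = Q_r·(C_std − C_b)/(C_e − C_std) = 20·(0.019 − 0.0066) / (0.67 − 0.019) = 0.381 m³/s.

0.381 m³/s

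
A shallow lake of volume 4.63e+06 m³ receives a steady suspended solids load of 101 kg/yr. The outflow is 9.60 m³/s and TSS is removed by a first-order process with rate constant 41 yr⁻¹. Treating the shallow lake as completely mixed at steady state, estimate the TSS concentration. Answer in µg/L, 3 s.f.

0.205 µg/L

Outflow Q = 9.60 m³/s × 3.156e+07 s/yr = 3.03e+08 m³/yr.
Steady-state CSTR mass balance: W = Q·C + k·V·C, so C = W/(Q + kV).
Q + kV = 3.03e+08 + 41·4.63e+06 = 4.928e+08 m³/yr.
C = 101/4.928e+08 = 2.05e-07 kg/m³ = 0.000205 mg/L = 0.205 µg/L.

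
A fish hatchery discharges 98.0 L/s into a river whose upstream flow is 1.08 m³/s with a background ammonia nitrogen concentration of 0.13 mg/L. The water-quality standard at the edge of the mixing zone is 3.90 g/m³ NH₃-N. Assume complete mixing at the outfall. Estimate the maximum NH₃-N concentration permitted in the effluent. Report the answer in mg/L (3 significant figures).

45.4 mg/L

98.0 L/s = 0.098 m³/s.
Mass balance: 3.9·1.178 = 0.098·Cₑ + 1.08·0.13.
Cₑ = (4.594 − 0.1404) / 0.098 = 45.45 mg/L.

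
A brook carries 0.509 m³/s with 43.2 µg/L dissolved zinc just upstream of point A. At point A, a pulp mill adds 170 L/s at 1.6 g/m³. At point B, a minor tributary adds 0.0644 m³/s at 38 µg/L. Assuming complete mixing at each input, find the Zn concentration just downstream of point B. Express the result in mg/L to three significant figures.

0.399 mg/L

43.2 µg/L = 0.0432 mg/L.
170 L/s = 0.17 m³/s.
After input A: C = (0.509·0.0432 + 0.17·1.6) / 0.679 = 0.433 mg/L.
38 µg/L = 0.038 mg/L.
After input B: C = (0.679·0.433 + 0.0644·0.038) / 0.7434 = 0.3988 mg/L.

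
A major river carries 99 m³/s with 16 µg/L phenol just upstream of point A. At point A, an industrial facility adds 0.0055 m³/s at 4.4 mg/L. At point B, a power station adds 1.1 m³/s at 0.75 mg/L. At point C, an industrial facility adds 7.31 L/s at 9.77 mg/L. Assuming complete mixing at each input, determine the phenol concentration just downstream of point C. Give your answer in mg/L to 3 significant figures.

16 µg/L = 0.016 mg/L.
After input A: C = (99·0.016 + 0.0055·4.4) / 99.01 = 0.01624 mg/L.
After input B: C = (99.01·0.01624 + 1.1·0.75) / 100.1 = 0.02431 mg/L.
7.31 L/s = 0.00731 m³/s.
After input C: C = (100.1·0.02431 + 0.00731·9.77) / 100.1 = 0.02502 mg/L.

0.0250 mg/L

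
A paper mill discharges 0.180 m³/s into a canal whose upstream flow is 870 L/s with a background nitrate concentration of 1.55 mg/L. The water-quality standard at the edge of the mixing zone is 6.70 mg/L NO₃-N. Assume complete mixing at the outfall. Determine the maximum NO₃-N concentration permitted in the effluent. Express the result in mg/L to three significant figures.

31.6 mg/L

870 L/s = 0.87 m³/s.
Mass balance: 6.7·1.05 = 0.18·Cₑ + 0.87·1.55.
Cₑ = (7.035 − 1.349) / 0.18 = 31.59 mg/L.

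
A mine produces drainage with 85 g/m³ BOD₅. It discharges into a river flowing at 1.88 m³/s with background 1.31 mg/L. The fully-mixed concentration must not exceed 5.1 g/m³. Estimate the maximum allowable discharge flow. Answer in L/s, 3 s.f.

89.2 L/s

Mass balance at complete mixing: C_std·(Q_w + Q_r) = Q_w·C_e + Q_r·C_b.
Rearranging, Q_w = Q_r·(C_std − C_b)/(C_e − C_std) = 1.88·(5.1 − 1.31) / (85 − 5.1) = 0.08918 m³/s.
= 89.18 L/s.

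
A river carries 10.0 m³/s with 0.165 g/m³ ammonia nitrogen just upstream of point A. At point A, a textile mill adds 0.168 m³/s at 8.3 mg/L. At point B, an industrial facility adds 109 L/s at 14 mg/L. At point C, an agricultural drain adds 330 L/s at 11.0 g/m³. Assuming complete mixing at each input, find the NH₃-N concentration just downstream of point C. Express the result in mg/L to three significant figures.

After input A: C = (10·0.165 + 0.168·8.3) / 10.17 = 0.2994 mg/L.
109 L/s = 0.109 m³/s.
After input B: C = (10.17·0.2994 + 0.109·14) / 10.28 = 0.4447 mg/L.
330 L/s = 0.33 m³/s.
After input C: C = (10.28·0.4447 + 0.33·11) / 10.61 = 0.7731 mg/L.

0.773 mg/L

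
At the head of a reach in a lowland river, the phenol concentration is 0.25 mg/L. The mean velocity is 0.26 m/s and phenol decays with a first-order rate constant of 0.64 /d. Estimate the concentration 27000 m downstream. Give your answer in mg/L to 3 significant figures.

Travel time t = 27000 m / 0.26 m/s = 2.7e+04/0.26 = 1.038e+05 s = 1.202 d.
First-order decay: C = 0.25·exp(−0.64·1.202) = 0.25·0.4634 = 0.1158 mg/L.

0.116 mg/L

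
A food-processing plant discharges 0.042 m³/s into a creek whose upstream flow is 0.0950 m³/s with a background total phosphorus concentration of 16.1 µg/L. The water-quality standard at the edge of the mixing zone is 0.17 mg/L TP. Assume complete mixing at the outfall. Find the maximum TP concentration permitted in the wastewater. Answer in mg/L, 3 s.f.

16.1 µg/L = 0.0161 mg/L.
Mass balance: 0.17·0.137 = 0.042·Cₑ + 0.095·0.0161.
Cₑ = (0.02329 − 0.00153) / 0.042 = 0.5181 mg/L.

0.518 mg/L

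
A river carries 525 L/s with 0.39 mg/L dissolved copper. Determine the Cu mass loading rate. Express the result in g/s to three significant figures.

0.205 g/s

525 L/s = 0.525 m³/s.
Mass flux = Q·C = 0.525 m³/s × 0.39 g/m³ = 0.2048 g/s.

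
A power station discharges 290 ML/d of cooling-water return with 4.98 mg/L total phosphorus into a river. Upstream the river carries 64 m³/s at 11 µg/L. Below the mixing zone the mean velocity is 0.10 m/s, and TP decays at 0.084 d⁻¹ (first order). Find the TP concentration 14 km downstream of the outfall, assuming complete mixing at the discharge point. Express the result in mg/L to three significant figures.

0.226 mg/L

290 ML/d = 3.356 m³/s.
11 µg/L = 0.011 mg/L.
After complete mixing, C₀ = (3.356·4.98 + 64·0.011) / 67.36 = 0.2586 mg/L.
Travel time t = 1.4e+04 m / 0.10 m/s = 1.4e+05 s = 1.62 d.
C = 0.2586·exp(−0.084·1.62) = 0.2586·0.8727 = 0.2257 mg/L.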